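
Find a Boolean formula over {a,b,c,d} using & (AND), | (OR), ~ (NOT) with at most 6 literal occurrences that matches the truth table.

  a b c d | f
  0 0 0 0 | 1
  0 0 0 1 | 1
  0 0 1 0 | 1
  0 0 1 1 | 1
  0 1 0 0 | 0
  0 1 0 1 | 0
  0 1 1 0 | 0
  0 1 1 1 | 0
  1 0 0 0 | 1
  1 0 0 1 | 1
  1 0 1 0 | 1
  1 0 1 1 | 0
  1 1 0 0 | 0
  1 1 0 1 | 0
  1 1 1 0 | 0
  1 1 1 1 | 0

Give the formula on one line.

((~c | (~a | ~d)) & ~b)

  ~c = 1100110011001100
  ~a = 1111111100000000
  ~d = 1010101010101010
  (~a | ~d) = 1111111110101010
  (~c | (~a | ~d)) = 1111111111101110
  ~b = 1111000011110000
  ((~c | (~a | ~d)) & ~b) = 1111000011100000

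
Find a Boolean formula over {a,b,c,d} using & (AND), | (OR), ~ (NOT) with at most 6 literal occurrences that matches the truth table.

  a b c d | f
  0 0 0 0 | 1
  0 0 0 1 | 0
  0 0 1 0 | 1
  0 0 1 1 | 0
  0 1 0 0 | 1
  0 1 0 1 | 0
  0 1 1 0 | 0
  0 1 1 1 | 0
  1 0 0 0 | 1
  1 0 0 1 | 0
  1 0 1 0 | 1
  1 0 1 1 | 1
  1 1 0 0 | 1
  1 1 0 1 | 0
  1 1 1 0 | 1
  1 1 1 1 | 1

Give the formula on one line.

(((~b | ~c) & ~d) | (a & c))

  ~b = 1111000011110000
  ~c = 1100110011001100
  (~b | ~c) = 1111110011111100
  ~d = 1010101010101010
  ((~b | ~c) & ~d) = 1010100010101000
  (a & c) = 0000000000110011
  (((~b | ~c) & ~d) | (a & c)) = 1010100010111011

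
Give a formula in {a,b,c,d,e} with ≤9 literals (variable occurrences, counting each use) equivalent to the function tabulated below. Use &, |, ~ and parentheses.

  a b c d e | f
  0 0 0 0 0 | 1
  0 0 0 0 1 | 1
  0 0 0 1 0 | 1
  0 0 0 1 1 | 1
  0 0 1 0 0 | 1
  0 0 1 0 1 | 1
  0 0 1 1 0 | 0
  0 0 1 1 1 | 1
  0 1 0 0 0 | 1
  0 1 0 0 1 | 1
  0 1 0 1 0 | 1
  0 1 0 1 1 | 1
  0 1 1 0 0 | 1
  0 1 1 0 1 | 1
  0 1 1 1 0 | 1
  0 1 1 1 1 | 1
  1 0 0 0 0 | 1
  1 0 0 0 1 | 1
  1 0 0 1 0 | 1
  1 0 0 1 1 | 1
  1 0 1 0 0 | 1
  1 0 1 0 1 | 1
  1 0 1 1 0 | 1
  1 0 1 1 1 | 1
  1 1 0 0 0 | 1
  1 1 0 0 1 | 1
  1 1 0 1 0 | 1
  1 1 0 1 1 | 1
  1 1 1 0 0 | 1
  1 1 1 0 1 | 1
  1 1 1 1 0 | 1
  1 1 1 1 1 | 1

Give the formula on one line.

  (b | e) = 01010101111111110101010111111111
  ~a = 11111111111111110000000000000000
  (e | ~a) = 11111111111111110101010101010101
  ((b | e) & (e | ~a)) = 01010101111111110101010101010101
  ~c = 11110000111100001111000011110000
  (a | ~c) = 11110000111100001111111111111111
  ~d = 11001100110011001100110011001100
  ((a | ~c) | ~d) = 11111100111111001111111111111111
  (((a | ~c) | ~d) & c) = 00001100000011000000111100001111
  (~c | (((a | ~c) | ~d) & c)) = 11111100111111001111111111111111
  (((b | e) & (e | ~a)) | (~c | (((a | ~c) | ~d) & c))) = 11111101111111111111111111111111

(((b | e) & (e | ~a)) | (~c | (((a | ~c) | ~d) & c)))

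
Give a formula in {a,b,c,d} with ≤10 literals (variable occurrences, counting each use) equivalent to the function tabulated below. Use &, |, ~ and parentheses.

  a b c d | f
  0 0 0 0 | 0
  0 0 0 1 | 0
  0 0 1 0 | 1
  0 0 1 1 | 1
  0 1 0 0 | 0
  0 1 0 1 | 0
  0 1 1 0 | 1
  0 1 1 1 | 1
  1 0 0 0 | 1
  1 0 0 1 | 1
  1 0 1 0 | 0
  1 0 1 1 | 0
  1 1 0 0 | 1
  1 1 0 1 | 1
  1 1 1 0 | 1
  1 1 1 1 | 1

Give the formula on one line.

((~a & c) | ((~c | (b | (d & ~a))) & a))

  ~a = 1111111100000000
  (~a & c) = 0011001100000000
  ~c = 1100110011001100
  (d & ~a) = 0101010100000000
  (b | (d & ~a)) = 0101111100001111
  (~c | (b | (d & ~a))) = 1101111111001111
  ((~c | (b | (d & ~a))) & a) = 0000000011001111
  ((~a & c) | ((~c | (b | (d & ~a))) & a)) = 0011001111001111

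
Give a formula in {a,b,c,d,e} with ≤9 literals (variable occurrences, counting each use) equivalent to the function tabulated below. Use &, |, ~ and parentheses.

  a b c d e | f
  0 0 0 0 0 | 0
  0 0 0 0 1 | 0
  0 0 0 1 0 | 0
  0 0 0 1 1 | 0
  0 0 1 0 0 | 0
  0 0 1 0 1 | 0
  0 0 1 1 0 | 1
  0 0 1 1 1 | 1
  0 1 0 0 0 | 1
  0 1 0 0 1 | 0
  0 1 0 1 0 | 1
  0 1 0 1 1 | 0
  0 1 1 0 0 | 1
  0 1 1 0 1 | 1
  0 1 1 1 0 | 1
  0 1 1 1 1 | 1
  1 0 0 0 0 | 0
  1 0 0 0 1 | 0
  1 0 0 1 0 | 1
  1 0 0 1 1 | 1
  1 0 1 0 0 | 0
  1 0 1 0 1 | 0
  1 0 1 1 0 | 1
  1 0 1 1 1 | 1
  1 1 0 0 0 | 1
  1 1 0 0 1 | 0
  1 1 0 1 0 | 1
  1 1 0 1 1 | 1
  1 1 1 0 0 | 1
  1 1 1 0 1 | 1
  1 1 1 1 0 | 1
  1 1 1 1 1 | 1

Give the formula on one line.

  ~e = 10101010101010101010101010101010
  (~e & b) = 00000000101010100000000010101010
  (e & b) = 00000000010101010000000001010101
  ((e & b) & c) = 00000000000001010000000000000101
  ((~e & b) | ((e & b) & c)) = 00000000101011110000000010101111
  ~d = 11001100110011001100110011001100
  (c | a) = 00001111000011111111111111111111
  (~d | (c | a)) = 11001111110011111111111111111111
  (d & (~d | (c | a))) = 00000011000000110011001100110011
  (((~e & b) | ((e & b) & c)) | (d & (~d | (c | a)))) = 00000011101011110011001110111111

(((~e & b) | ((e & b) & c)) | (d & (~d | (c | a))))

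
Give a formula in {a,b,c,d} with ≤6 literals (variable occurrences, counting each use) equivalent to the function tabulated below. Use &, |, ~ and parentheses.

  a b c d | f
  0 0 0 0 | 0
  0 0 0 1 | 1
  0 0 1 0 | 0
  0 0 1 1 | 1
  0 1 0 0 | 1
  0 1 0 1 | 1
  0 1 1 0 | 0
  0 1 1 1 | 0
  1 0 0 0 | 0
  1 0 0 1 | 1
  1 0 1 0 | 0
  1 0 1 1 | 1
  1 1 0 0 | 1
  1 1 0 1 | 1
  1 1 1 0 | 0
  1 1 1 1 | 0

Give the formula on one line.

((b | d) & (~c | ~b))

  (b | d) = 0101111101011111
  ~c = 1100110011001100
  ~b = 1111000011110000
  (~c | ~b) = 1111110011111100
  ((b | d) & (~c | ~b)) = 0101110001011100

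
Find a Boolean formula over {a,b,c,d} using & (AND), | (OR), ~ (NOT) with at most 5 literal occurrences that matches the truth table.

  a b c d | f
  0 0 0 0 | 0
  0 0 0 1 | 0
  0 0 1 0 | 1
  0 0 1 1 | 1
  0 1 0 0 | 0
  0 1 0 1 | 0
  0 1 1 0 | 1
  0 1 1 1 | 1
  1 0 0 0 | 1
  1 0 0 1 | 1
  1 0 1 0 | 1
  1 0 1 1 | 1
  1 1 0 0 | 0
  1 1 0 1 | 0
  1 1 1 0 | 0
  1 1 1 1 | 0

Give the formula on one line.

((c & ~a) | (~b & a))

  ~a = 1111111100000000
  (c & ~a) = 0011001100000000
  ~b = 1111000011110000
  (~b & a) = 0000000011110000
  ((c & ~a) | (~b & a)) = 0011001111110000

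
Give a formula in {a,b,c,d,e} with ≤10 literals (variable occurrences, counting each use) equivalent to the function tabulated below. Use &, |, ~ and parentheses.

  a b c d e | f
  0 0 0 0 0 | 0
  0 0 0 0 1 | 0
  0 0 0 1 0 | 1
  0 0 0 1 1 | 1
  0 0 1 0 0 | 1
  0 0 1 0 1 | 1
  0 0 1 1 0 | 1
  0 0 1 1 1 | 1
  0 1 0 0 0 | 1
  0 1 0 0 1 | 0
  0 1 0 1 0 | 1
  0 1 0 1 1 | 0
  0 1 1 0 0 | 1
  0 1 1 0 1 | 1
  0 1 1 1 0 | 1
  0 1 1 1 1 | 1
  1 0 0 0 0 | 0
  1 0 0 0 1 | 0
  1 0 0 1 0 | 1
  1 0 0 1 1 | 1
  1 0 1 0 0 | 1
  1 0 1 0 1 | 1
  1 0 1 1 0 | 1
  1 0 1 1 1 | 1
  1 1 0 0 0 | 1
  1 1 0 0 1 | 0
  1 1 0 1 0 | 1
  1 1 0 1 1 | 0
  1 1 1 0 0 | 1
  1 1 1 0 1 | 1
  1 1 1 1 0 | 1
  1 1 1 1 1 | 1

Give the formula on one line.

  (b | d) = 00110011111111110011001111111111
  ~b = 11111111000000001111111100000000
  (e & ~b) = 01010101000000000101010100000000
  ~e = 10101010101010101010101010101010
  ~c = 11110000111100001111000011110000
  (~e & ~c) = 10100000101000001010000010100000
  ((e & ~b) | (~e & ~c)) = 11110101101000001111010110100000
  ((b | d) & ((e & ~b) | (~e & ~c))) = 00110001101000000011000110100000
  (((b | d) & ((e & ~b) | (~e & ~c))) | c) = 00111111101011110011111110101111

(((b | d) & ((e & ~b) | (~e & ~c))) | c)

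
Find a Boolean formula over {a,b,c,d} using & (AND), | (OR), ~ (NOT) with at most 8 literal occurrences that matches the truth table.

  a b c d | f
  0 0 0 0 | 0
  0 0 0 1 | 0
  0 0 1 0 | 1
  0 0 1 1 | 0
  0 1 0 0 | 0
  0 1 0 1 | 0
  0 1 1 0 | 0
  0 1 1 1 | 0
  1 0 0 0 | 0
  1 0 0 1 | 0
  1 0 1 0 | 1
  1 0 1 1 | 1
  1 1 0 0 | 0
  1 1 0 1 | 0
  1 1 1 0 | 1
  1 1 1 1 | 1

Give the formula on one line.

((~b & ((~d | ~c) & c)) | (a & (~a | c)))

  ~b = 1111000011110000
  ~d = 1010101010101010
  ~c = 1100110011001100
  (~d | ~c) = 1110111011101110
  ((~d | ~c) & c) = 0010001000100010
  (~b & ((~d | ~c) & c)) = 0010000000100000
  ~a = 1111111100000000
  (~a | c) = 1111111100110011
  (a & (~a | c)) = 0000000000110011
  ((~b & ((~d | ~c) & c)) | (a & (~a | c))) = 0010000000110011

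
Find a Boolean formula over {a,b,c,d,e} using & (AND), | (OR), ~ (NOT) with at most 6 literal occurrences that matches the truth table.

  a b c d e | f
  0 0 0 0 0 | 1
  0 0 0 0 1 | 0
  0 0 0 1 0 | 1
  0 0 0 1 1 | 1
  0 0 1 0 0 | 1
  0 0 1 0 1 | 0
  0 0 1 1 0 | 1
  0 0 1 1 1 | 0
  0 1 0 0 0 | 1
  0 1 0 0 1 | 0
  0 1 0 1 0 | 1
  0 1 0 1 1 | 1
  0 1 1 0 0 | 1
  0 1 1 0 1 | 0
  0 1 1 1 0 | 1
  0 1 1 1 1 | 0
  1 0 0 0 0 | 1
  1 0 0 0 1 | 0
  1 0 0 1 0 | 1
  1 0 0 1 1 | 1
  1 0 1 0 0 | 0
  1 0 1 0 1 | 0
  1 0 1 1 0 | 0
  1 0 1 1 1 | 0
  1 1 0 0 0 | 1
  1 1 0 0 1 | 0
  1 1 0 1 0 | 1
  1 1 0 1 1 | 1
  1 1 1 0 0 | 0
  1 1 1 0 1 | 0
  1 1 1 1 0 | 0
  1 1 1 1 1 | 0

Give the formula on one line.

  ~a = 11111111111111110000000000000000
  ~e = 10101010101010101010101010101010
  (~a & ~e) = 10101010101010100000000000000000
  (d | ~e) = 10111011101110111011101110111011
  ~c = 11110000111100001111000011110000
  ((d | ~e) & ~c) = 10110000101100001011000010110000
  ((~a & ~e) | ((d | ~e) & ~c)) = 10111010101110101011000010110000

((~a & ~e) | ((d | ~e) & ~c))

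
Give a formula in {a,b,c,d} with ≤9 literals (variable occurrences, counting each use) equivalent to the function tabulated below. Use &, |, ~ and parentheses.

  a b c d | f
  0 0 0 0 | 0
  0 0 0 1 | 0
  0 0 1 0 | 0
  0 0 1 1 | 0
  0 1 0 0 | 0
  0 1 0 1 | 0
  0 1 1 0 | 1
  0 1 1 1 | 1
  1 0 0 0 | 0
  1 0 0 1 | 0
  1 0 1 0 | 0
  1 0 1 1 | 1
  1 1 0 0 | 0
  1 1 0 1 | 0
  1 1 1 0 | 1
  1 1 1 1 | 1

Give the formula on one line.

(((c & b) | (d & c)) & (a | (((~b | d) & ~d) | b)))

  (c & b) = 0000001100000011
  (d & c) = 0001000100010001
  ((c & b) | (d & c)) = 0001001100010011
  ~b = 1111000011110000
  (~b | d) = 1111010111110101
  ~d = 1010101010101010
  ((~b | d) & ~d) = 1010000010100000
  (((~b | d) & ~d) | b) = 1010111110101111
  (a | (((~b | d) & ~d) | b)) = 1010111111111111
  (((c & b) | (d & c)) & (a | (((~b | d) & ~d) | b))) = 0000001100010011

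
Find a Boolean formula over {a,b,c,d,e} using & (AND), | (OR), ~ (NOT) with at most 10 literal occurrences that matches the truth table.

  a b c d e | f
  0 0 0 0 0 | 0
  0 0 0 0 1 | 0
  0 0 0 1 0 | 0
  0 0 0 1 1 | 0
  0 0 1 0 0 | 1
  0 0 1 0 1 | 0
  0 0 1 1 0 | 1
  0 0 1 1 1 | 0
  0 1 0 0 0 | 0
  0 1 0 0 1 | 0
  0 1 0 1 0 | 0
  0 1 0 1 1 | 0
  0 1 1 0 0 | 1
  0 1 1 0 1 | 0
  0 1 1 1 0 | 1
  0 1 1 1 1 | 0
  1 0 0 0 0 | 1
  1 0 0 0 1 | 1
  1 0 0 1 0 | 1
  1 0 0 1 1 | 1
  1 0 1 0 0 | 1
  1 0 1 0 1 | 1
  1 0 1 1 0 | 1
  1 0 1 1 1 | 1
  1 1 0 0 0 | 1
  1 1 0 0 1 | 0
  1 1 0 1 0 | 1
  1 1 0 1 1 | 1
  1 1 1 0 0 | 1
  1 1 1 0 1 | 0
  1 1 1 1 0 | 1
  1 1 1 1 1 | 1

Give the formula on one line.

((a & (~b | (d | ~e))) | ((~d | (~a & ~e)) & (~e & c)))

  ~b = 11111111000000001111111100000000
  ~e = 10101010101010101010101010101010
  (d | ~e) = 10111011101110111011101110111011
  (~b | (d | ~e)) = 11111111101110111111111110111011
  (a & (~b | (d | ~e))) = 00000000000000001111111110111011
  ~d = 11001100110011001100110011001100
  ~a = 11111111111111110000000000000000
  (~a & ~e) = 10101010101010100000000000000000
  (~d | (~a & ~e)) = 11101110111011101100110011001100
  (~e & c) = 00001010000010100000101000001010
  ((~d | (~a & ~e)) & (~e & c)) = 00001010000010100000100000001000
  ((a & (~b | (d | ~e))) | ((~d | (~a & ~e)) & (~e & c))) = 00001010000010101111111110111011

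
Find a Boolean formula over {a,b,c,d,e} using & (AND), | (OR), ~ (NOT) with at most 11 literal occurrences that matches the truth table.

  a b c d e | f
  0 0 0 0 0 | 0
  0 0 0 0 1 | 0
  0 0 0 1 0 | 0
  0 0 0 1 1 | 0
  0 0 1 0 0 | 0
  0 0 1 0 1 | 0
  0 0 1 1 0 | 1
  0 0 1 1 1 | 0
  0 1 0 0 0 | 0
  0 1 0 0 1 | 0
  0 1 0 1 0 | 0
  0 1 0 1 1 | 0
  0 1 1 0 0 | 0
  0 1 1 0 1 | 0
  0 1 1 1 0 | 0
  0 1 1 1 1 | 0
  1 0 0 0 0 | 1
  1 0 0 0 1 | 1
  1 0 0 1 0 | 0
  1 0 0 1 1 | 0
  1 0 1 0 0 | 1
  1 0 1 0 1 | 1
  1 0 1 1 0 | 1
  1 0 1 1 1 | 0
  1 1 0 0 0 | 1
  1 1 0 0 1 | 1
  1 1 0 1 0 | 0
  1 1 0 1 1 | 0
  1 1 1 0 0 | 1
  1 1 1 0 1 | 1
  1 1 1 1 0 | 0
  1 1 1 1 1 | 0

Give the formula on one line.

  ~b = 11111111000000001111111100000000
  (~b | e) = 11111111010101011111111101010101
  ~e = 10101010101010101010101010101010
  ~c = 11110000111100001111000011110000
  (~e | ~c) = 11111010111110101111101011111010
  (d & (~e | ~c)) = 00110010001100100011001000110010
  ((~b | e) & (d & (~e | ~c))) = 00110010000100000011001000010000
  (((~b | e) & (d & (~e | ~c))) & c) = 00000010000000000000001000000000
  ~d = 11001100110011001100110011001100
  ~a = 11111111111111110000000000000000
  (~d | ~a) = 11111111111111111100110011001100
  ((~d | ~a) & a) = 00000000000000001100110011001100
  ((((~b | e) & (d & (~e | ~c))) & c) | ((~d | ~a) & a)) = 00000010000000001100111011001100

((((~b | e) & (d & (~e | ~c))) & c) | ((~d | ~a) & a))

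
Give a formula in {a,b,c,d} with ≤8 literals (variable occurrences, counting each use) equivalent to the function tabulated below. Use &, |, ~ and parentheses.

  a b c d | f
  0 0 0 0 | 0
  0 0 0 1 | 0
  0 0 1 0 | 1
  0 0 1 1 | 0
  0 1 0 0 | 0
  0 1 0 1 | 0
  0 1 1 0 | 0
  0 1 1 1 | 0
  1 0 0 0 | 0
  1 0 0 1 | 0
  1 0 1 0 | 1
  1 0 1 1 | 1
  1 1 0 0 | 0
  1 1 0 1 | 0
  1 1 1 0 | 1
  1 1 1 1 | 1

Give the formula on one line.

(c & (a | (~c | ((c & ~d) & ~b))))

  ~c = 1100110011001100
  ~d = 1010101010101010
  (c & ~d) = 0010001000100010
  ~b = 1111000011110000
  ((c & ~d) & ~b) = 0010000000100000
  (~c | ((c & ~d) & ~b)) = 1110110011101100
  (a | (~c | ((c & ~d) & ~b))) = 1110110011111111
  (c & (a | (~c | ((c & ~d) & ~b)))) = 0010000000110011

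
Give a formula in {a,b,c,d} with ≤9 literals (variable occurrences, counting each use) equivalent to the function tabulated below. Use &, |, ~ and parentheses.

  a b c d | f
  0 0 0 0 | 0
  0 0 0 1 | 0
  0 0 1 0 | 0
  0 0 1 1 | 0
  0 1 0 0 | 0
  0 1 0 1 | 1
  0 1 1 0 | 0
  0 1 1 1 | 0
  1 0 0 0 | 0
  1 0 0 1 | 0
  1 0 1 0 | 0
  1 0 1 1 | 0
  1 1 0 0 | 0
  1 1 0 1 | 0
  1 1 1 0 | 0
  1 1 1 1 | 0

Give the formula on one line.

  (c & a) = 0000000000110011
  ~a = 1111111100000000
  (b | a) = 0000111111111111
  (d & (b | a)) = 0000010101010101
  (~a & (d & (b | a))) = 0000010100000000
  ((c & a) | (~a & (d & (b | a)))) = 0000010100110011
  ~c = 1100110011001100
  (~c & ~a) = 1100110000000000
  (((c & a) | (~a & (d & (b | a)))) & (~c & ~a)) = 0000010000000000

(((c & a) | (~a & (d & (b | a)))) & (~c & ~a))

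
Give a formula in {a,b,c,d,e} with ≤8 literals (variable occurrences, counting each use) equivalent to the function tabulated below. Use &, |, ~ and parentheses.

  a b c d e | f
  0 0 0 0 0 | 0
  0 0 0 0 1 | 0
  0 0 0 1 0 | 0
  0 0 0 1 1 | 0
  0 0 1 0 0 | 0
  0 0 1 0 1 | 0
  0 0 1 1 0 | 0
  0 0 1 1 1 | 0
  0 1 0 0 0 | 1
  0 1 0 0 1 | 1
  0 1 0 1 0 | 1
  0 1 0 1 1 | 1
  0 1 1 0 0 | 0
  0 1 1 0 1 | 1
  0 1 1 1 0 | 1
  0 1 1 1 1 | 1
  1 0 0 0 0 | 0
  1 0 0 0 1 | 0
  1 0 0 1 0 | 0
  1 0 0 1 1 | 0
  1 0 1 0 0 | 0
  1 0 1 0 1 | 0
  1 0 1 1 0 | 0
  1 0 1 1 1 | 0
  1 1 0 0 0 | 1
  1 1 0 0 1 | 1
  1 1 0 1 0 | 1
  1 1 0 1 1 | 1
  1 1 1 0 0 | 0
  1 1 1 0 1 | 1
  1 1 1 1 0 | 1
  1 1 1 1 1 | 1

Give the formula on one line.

(b & ((b | d) & ((~c | d) | (~d & e))))

  (b | d) = 00110011111111110011001111111111
  ~c = 11110000111100001111000011110000
  (~c | d) = 11110011111100111111001111110011
  ~d = 11001100110011001100110011001100
  (~d & e) = 01000100010001000100010001000100
  ((~c | d) | (~d & e)) = 11110111111101111111011111110111
  ((b | d) & ((~c | d) | (~d & e))) = 00110011111101110011001111110111
  (b & ((b | d) & ((~c | d) | (~d & e)))) = 00000000111101110000000011110111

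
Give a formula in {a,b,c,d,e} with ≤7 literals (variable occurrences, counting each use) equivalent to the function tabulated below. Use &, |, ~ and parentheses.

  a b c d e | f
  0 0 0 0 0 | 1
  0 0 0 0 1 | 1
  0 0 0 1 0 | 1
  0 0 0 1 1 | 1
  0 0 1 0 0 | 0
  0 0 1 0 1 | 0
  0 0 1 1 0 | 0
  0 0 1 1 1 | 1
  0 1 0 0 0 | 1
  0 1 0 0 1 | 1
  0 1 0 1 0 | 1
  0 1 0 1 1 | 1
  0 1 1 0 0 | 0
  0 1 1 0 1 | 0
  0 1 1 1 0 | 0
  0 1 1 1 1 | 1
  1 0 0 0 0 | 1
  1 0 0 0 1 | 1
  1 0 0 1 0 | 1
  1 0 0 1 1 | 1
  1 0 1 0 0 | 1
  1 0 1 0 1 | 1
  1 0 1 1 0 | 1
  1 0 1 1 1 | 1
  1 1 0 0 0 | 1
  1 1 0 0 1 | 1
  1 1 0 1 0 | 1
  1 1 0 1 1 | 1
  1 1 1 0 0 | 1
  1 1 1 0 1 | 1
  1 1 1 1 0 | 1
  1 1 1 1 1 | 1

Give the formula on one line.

  ~c = 11110000111100001111000011110000
  ~b = 11111111000000001111111100000000
  (a & ~b) = 00000000000000001111111100000000
  (a | d) = 00110011001100111111111111111111
  (e & (a | d)) = 00010001000100010101010101010101
  ((a & ~b) | (e & (a | d))) = 00010001000100011111111101010101
  (~c | ((a & ~b) | (e & (a | d)))) = 11110001111100011111111111110101
  ((~c | ((a & ~b) | (e & (a | d)))) | a) = 11110001111100011111111111111111

((~c | ((a & ~b) | (e & (a | d)))) | a)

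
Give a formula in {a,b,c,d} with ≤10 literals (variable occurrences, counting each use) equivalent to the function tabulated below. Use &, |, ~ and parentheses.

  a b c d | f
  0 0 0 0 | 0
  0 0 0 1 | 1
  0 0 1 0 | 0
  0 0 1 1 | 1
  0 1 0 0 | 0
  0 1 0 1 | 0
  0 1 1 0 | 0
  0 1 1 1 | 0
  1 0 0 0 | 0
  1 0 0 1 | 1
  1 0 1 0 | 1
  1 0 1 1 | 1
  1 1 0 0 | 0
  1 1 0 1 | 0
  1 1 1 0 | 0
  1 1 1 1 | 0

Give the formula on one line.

((~b & d) | (((~b | ~c) | (d & c)) & ((~d & c) & a)))

  ~b = 1111000011110000
  (~b & d) = 0101000001010000
  ~c = 1100110011001100
  (~b | ~c) = 1111110011111100
  (d & c) = 0001000100010001
  ((~b | ~c) | (d & c)) = 1111110111111101
  ~d = 1010101010101010
  (~d & c) = 0010001000100010
  ((~d & c) & a) = 0000000000100010
  (((~b | ~c) | (d & c)) & ((~d & c) & a)) = 0000000000100000
  ((~b & d) | (((~b | ~c) | (d & c)) & ((~d & c) & a))) = 0101000001110000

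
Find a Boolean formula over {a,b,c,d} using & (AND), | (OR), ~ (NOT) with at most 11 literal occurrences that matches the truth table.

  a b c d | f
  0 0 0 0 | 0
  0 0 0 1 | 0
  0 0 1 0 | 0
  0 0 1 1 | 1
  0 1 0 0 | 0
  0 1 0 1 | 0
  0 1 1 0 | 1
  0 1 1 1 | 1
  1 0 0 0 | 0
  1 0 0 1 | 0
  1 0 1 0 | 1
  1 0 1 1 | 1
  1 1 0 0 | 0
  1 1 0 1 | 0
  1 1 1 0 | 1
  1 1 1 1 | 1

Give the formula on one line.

((a | (((c & b) & (b & (~a | d))) | d)) & c)

  (c & b) = 0000001100000011
  ~a = 1111111100000000
  (~a | d) = 1111111101010101
  (b & (~a | d)) = 0000111100000101
  ((c & b) & (b & (~a | d))) = 0000001100000001
  (((c & b) & (b & (~a | d))) | d) = 0101011101010101
  (a | (((c & b) & (b & (~a | d))) | d)) = 0101011111111111
  ((a | (((c & b) & (b & (~a | d))) | d)) & c) = 0001001100110011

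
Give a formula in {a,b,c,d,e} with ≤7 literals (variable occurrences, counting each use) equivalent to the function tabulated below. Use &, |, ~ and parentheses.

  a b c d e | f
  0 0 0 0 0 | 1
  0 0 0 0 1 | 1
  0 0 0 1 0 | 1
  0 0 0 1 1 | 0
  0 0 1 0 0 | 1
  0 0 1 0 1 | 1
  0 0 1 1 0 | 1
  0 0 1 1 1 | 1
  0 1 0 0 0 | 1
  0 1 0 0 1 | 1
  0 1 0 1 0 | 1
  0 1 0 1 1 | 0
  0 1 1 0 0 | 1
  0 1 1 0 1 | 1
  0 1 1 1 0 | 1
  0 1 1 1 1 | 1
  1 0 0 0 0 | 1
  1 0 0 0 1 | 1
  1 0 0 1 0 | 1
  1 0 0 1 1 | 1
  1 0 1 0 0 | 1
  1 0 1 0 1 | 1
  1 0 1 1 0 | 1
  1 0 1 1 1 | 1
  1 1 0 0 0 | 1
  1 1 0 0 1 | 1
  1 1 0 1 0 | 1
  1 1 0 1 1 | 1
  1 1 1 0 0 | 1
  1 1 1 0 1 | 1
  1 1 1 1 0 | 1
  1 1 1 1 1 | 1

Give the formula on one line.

  ~c = 11110000111100001111000011110000
  (~c & a) = 00000000000000001111000011110000
  (e & (~c & a)) = 00000000000000000101000001010000
  ~e = 10101010101010101010101010101010
  (~c & ~e) = 10100000101000001010000010100000
  ((e & (~c & a)) | (~c & ~e)) = 10100000101000001111000011110000
  ~d = 11001100110011001100110011001100
  (c | ~d) = 11001111110011111100111111001111
  (((e & (~c & a)) | (~c & ~e)) | (c | ~d)) = 11101111111011111111111111111111

(((e & (~c & a)) | (~c & ~e)) | (c | ~d))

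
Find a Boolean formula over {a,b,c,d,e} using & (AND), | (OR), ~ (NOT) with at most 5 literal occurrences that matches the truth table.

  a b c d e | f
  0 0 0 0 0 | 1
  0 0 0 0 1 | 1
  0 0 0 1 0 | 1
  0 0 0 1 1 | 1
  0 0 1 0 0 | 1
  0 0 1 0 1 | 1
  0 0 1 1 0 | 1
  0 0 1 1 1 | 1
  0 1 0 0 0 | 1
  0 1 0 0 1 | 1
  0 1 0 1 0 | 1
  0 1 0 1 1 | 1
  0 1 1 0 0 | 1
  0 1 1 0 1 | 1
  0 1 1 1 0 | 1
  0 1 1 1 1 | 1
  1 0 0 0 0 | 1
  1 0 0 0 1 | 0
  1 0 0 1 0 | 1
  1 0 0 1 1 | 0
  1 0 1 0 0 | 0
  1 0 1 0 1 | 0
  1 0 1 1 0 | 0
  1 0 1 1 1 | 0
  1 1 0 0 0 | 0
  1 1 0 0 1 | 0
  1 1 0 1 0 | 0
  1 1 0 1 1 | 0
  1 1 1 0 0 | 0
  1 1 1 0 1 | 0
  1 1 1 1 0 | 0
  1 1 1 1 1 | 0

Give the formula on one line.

((~e & (~c & ~b)) | ~a)

  ~e = 10101010101010101010101010101010
  ~c = 11110000111100001111000011110000
  ~b = 11111111000000001111111100000000
  (~c & ~b) = 11110000000000001111000000000000
  (~e & (~c & ~b)) = 10100000000000001010000000000000
  ~a = 11111111111111110000000000000000
  ((~e & (~c & ~b)) | ~a) = 11111111111111111010000000000000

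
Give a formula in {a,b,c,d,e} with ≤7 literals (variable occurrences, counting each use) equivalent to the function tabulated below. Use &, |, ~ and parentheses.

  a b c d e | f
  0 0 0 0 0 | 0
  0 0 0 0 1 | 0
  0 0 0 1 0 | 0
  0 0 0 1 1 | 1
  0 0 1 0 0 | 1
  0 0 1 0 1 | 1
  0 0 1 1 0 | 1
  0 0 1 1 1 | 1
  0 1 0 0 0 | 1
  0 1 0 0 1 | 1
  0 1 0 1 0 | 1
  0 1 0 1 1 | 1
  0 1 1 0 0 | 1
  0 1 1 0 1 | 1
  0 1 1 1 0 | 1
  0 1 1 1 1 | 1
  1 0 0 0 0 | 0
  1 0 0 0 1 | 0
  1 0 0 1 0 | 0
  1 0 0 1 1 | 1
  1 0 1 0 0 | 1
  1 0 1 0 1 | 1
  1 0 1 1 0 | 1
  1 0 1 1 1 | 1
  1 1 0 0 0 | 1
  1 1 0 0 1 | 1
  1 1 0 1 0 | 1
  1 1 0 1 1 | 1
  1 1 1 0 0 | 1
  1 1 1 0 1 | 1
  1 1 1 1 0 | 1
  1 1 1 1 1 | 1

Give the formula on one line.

((b | c) | (d & e))

  (b | c) = 00001111111111110000111111111111
  (d & e) = 00010001000100010001000100010001
  ((b | c) | (d & e)) = 00011111111111110001111111111111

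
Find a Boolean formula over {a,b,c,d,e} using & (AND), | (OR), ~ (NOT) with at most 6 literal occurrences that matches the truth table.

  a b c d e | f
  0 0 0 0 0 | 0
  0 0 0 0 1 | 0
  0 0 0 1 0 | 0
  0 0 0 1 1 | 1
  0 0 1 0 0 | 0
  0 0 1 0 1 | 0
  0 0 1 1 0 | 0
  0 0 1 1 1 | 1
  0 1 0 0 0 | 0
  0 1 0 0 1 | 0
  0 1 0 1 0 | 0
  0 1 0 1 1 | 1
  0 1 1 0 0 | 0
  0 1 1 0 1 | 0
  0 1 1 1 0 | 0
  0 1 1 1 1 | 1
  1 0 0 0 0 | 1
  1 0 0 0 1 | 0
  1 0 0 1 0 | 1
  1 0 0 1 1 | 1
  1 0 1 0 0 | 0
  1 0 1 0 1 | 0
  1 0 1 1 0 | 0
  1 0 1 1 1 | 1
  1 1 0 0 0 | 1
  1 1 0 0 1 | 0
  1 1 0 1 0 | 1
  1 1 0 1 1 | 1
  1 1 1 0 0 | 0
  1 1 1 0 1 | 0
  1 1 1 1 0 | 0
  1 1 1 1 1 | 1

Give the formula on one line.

  (e & d) = 00010001000100010001000100010001
  ~e = 10101010101010101010101010101010
  (~e & a) = 00000000000000001010101010101010
  ((e & d) | (~e & a)) = 00010001000100011011101110111011
  ~c = 11110000111100001111000011110000
  (~c | e) = 11110101111101011111010111110101
  (((e & d) | (~e & a)) & (~c | e)) = 00010001000100011011000110110001

(((e & d) | (~e & a)) & (~c | e))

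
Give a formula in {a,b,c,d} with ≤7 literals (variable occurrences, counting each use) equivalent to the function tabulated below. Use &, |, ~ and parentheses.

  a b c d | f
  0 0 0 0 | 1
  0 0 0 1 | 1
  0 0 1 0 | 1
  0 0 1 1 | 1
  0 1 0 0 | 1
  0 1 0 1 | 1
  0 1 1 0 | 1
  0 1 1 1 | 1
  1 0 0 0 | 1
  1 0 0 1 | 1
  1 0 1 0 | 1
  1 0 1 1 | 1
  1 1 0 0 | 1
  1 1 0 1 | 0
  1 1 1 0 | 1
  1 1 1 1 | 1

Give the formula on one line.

(((~c & (~b | ~a)) | c) | ~d)

  ~c = 1100110011001100
  ~b = 1111000011110000
  ~a = 1111111100000000
  (~b | ~a) = 1111111111110000
  (~c & (~b | ~a)) = 1100110011000000
  ((~c & (~b | ~a)) | c) = 1111111111110011
  ~d = 1010101010101010
  (((~c & (~b | ~a)) | c) | ~d) = 1111111111111011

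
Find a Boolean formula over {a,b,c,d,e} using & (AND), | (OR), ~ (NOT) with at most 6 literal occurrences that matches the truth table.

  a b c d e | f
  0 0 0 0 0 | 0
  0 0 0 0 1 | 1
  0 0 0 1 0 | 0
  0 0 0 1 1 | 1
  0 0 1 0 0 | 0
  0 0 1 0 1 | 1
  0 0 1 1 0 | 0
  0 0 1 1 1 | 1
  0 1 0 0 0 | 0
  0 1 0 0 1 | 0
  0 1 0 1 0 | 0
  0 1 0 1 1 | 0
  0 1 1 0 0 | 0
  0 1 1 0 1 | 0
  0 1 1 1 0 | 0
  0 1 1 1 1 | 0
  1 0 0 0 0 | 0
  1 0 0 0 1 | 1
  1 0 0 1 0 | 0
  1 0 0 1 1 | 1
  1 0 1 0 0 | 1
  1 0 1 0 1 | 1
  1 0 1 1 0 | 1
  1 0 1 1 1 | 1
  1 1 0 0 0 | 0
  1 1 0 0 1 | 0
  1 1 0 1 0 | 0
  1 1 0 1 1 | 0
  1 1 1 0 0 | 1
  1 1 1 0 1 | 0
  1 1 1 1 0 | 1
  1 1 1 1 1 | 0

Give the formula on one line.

((e & ~b) | ((a & ~e) & (e | c)))

  ~b = 11111111000000001111111100000000
  (e & ~b) = 01010101000000000101010100000000
  ~e = 10101010101010101010101010101010
  (a & ~e) = 00000000000000001010101010101010
  (e | c) = 01011111010111110101111101011111
  ((a & ~e) & (e | c)) = 00000000000000000000101000001010
  ((e & ~b) | ((a & ~e) & (e | c))) = 01010101000000000101111100001010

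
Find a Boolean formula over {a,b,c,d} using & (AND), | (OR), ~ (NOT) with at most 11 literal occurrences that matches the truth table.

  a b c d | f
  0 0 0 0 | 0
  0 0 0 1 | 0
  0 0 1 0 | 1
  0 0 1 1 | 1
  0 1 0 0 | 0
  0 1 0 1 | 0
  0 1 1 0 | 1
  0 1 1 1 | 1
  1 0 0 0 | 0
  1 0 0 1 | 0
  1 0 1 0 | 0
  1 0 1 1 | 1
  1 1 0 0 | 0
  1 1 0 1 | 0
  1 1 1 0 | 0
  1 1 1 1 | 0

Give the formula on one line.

  ~a = 1111111100000000
  (c & ~a) = 0011001100000000
  ~b = 1111000011110000
  ~d = 1010101010101010
  ~c = 1100110011001100
  (~d & ~c) = 1000100010001000
  (d | (~d & ~c)) = 1101110111011101
  (~b & (d | (~d & ~c))) = 1101000011010000
  ((~b & (d | (~d & ~c))) & a) = 0000000011010000
  (((~b & (d | (~d & ~c))) & a) & c) = 0000000000010000
  ((c & ~a) | (((~b & (d | (~d & ~c))) & a) & c)) = 0011001100010000

((c & ~a) | (((~b & (d | (~d & ~c))) & a) & c))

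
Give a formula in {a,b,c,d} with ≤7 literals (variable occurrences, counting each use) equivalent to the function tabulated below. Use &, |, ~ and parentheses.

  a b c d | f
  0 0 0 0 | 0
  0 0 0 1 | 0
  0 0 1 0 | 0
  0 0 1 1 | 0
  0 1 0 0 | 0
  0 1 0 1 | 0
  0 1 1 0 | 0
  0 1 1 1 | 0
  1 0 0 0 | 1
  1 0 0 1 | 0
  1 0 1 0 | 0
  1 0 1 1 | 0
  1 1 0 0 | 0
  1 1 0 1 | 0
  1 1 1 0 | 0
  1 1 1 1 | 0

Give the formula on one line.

  (b | a) = 0000111111111111
  ~c = 1100110011001100
  ~b = 1111000011110000
  (~c & ~b) = 1100000011000000
  ~d = 1010101010101010
  ((~c & ~b) & ~d) = 1000000010000000
  ((b | a) & ((~c & ~b) & ~d)) = 0000000010000000

((b | a) & ((~c & ~b) & ~d))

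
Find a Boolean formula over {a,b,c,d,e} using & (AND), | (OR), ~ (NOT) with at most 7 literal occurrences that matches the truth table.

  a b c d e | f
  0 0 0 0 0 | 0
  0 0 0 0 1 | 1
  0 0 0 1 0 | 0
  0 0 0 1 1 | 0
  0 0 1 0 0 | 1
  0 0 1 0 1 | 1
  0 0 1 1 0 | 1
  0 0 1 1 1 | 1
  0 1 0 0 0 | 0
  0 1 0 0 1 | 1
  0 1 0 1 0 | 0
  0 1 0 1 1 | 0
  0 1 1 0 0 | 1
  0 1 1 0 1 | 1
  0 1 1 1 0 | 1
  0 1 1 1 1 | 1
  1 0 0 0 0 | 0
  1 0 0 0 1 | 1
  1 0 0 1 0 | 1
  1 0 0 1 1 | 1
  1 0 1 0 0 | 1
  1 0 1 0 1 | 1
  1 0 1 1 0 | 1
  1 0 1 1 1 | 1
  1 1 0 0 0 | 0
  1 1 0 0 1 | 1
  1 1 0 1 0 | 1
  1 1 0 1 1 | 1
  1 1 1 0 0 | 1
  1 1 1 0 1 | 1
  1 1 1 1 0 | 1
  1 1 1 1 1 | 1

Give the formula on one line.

((c | (a & d)) | ((e | (c & d)) & ~d))

  (a & d) = 00000000000000000011001100110011
  (c | (a & d)) = 00001111000011110011111100111111
  (c & d) = 00000011000000110000001100000011
  (e | (c & d)) = 01010111010101110101011101010111
  ~d = 11001100110011001100110011001100
  ((e | (c & d)) & ~d) = 01000100010001000100010001000100
  ((c | (a & d)) | ((e | (c & d)) & ~d)) = 01001111010011110111111101111111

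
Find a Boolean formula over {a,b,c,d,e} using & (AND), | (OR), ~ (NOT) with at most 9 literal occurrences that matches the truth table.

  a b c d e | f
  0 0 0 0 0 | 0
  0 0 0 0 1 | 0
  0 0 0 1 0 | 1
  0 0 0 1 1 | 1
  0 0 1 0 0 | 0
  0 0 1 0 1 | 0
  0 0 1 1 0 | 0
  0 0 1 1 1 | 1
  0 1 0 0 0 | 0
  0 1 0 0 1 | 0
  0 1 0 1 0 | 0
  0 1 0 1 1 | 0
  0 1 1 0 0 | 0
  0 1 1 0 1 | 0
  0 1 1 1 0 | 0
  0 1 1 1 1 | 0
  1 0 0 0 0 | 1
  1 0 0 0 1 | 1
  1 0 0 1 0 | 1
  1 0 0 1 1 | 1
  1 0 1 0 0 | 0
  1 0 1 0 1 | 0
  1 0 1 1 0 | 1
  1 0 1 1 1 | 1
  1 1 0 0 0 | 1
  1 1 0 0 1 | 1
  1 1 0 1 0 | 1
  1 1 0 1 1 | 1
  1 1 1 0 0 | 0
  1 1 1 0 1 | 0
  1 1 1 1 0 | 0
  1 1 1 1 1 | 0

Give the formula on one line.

((~c & a) | ((~b & d) & (e | (~c | a))))

  ~c = 11110000111100001111000011110000
  (~c & a) = 00000000000000001111000011110000
  ~b = 11111111000000001111111100000000
  (~b & d) = 00110011000000000011001100000000
  (~c | a) = 11110000111100001111111111111111
  (e | (~c | a)) = 11110101111101011111111111111111
  ((~b & d) & (e | (~c | a))) = 00110001000000000011001100000000
  ((~c & a) | ((~b & d) & (e | (~c | a)))) = 00110001000000001111001111110000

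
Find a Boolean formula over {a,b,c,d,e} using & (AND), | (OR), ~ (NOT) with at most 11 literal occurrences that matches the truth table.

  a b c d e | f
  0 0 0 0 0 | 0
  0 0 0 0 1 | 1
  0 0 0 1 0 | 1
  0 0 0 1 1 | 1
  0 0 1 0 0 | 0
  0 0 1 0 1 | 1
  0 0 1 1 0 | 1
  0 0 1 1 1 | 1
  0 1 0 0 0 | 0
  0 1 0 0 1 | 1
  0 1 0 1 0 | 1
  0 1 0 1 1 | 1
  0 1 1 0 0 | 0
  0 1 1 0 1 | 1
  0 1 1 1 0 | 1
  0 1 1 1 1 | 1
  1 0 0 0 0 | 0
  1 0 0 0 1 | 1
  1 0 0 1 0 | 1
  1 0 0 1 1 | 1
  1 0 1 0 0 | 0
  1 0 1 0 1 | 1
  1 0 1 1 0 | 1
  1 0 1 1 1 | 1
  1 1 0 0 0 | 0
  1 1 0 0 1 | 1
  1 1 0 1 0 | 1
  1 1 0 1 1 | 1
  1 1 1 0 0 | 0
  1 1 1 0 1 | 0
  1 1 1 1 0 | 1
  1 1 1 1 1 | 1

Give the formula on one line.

  ~c = 11110000111100001111000011110000
  ~b = 11111111000000001111111100000000
  (~c | ~b) = 11111111111100001111111111110000
  ~a = 11111111111111110000000000000000
  (d | ~a) = 11111111111111110011001100110011
  ((~c | ~b) | (d | ~a)) = 11111111111111111111111111110011
  (a & d) = 00000000000000000011001100110011
  (e | (a & d)) = 01010101010101010111011101110111
  (((~c | ~b) | (d | ~a)) & (e | (a & d))) = 01010101010101010111011101110011
  ((((~c | ~b) | (d | ~a)) & (e | (a & d))) | d) = 01110111011101110111011101110011

((((~c | ~b) | (d | ~a)) & (e | (a & d))) | d)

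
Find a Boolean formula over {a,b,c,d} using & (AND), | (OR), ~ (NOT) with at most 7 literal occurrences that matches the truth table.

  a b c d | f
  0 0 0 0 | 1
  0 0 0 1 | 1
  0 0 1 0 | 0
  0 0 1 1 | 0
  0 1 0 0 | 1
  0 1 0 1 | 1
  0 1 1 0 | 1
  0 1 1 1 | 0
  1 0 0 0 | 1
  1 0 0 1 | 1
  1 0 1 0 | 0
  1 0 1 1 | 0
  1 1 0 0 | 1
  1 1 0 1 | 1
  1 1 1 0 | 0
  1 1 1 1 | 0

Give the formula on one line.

(~c | (((~a | (d & ~c)) & ~d) & b))

  ~c = 1100110011001100
  ~a = 1111111100000000
  (d & ~c) = 0100010001000100
  (~a | (d & ~c)) = 1111111101000100
  ~d = 1010101010101010
  ((~a | (d & ~c)) & ~d) = 1010101000000000
  (((~a | (d & ~c)) & ~d) & b) = 0000101000000000
  (~c | (((~a | (d & ~c)) & ~d) & b)) = 1100111011001100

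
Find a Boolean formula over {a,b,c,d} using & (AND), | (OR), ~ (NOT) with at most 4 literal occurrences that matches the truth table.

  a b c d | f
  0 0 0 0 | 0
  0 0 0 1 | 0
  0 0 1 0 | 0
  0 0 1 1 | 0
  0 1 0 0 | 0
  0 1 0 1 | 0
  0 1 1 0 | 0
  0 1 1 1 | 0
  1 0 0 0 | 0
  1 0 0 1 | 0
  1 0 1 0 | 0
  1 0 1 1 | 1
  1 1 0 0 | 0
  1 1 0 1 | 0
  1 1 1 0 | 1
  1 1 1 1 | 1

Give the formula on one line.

((b | d) & (c & a))

  (b | d) = 0101111101011111
  (c & a) = 0000000000110011
  ((b | d) & (c & a)) = 0000000000010011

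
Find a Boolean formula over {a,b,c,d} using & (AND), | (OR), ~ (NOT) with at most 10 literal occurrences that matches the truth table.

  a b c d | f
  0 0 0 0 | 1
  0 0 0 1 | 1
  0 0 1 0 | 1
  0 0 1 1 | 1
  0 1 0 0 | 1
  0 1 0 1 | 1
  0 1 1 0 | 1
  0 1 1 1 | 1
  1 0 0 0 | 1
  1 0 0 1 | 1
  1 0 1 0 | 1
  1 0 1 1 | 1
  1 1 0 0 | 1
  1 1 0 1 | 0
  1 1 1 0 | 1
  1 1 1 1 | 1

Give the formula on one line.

(((~a & (~c | b)) | (~d | (~b & a))) | c)

  ~a = 1111111100000000
  ~c = 1100110011001100
  (~c | b) = 1100111111001111
  (~a & (~c | b)) = 1100111100000000
  ~d = 1010101010101010
  ~b = 1111000011110000
  (~b & a) = 0000000011110000
  (~d | (~b & a)) = 1010101011111010
  ((~a & (~c | b)) | (~d | (~b & a))) = 1110111111111010
  (((~a & (~c | b)) | (~d | (~b & a))) | c) = 1111111111111011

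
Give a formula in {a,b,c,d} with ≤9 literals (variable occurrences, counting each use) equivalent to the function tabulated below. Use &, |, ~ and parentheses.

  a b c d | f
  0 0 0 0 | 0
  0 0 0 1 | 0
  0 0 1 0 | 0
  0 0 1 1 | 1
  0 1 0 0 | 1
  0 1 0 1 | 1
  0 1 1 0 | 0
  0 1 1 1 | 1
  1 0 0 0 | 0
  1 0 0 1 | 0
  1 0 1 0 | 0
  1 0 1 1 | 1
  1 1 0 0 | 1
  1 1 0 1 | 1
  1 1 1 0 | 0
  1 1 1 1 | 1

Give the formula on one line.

(((~a & b) | ((c & d) | (a & b))) & (d | ~c))

  ~a = 1111111100000000
  (~a & b) = 0000111100000000
  (c & d) = 0001000100010001
  (a & b) = 0000000000001111
  ((c & d) | (a & b)) = 0001000100011111
  ((~a & b) | ((c & d) | (a & b))) = 0001111100011111
  ~c = 1100110011001100
  (d | ~c) = 1101110111011101
  (((~a & b) | ((c & d) | (a & b))) & (d | ~c)) = 0001110100011101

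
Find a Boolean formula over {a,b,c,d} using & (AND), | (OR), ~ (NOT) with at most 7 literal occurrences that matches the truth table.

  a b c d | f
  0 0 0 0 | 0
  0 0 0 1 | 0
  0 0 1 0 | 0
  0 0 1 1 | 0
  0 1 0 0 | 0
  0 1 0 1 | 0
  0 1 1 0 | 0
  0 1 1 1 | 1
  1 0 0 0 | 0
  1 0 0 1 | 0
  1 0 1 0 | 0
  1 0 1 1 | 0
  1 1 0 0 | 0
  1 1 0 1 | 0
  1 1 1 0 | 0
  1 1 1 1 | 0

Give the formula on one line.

(c & (d & (b & ~a)))

  ~a = 1111111100000000
  (b & ~a) = 0000111100000000
  (d & (b & ~a)) = 0000010100000000
  (c & (d & (b & ~a))) = 0000000100000000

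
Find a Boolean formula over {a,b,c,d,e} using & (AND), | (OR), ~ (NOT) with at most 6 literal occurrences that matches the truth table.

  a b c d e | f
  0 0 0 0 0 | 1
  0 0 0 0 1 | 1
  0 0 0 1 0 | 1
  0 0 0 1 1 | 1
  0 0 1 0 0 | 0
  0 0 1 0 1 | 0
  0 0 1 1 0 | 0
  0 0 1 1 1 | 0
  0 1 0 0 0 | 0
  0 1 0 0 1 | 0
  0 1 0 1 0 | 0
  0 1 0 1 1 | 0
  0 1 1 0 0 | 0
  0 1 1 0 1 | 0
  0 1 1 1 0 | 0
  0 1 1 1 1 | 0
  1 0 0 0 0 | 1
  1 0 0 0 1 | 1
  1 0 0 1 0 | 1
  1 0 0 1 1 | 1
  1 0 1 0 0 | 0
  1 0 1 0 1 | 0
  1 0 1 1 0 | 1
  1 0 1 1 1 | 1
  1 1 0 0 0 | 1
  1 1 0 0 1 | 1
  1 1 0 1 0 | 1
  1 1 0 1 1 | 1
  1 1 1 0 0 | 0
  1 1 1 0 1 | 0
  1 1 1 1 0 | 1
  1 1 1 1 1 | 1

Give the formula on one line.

((a | ~b) & (~c | (a & d)))

  ~b = 11111111000000001111111100000000
  (a | ~b) = 11111111000000001111111111111111
  ~c = 11110000111100001111000011110000
  (a & d) = 00000000000000000011001100110011
  (~c | (a & d)) = 11110000111100001111001111110011
  ((a | ~b) & (~c | (a & d))) = 11110000000000001111001111110011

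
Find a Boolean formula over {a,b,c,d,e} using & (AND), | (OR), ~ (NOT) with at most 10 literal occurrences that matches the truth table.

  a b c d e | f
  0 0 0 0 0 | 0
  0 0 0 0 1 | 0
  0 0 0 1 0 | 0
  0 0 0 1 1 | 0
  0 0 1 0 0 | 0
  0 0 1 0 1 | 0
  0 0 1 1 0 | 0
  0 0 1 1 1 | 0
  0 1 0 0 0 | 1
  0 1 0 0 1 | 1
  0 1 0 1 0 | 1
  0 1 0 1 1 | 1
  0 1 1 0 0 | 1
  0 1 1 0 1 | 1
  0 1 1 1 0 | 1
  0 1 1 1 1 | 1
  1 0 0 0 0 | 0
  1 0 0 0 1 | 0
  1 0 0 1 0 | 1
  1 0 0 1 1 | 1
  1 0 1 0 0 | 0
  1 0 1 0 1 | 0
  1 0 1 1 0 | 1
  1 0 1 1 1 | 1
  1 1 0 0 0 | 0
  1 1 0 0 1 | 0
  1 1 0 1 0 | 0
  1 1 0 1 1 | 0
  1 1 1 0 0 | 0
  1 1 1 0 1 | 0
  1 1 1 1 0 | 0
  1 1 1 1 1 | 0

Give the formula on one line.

  (b | a) = 00000000111111111111111111111111
  (d | b) = 00110011111111110011001111111111
  ~b = 11111111000000001111111100000000
  ~a = 11111111111111110000000000000000
  ((b | a) & ~a) = 00000000111111110000000000000000
  (~b | ((b | a) & ~a)) = 11111111111111111111111100000000
  ((d | b) & (~b | ((b | a) & ~a))) = 00110011111111110011001100000000
  ((b | a) & ((d | b) & (~b | ((b | a) & ~a)))) = 00000000111111110011001100000000

((b | a) & ((d | b) & (~b | ((b | a) & ~a))))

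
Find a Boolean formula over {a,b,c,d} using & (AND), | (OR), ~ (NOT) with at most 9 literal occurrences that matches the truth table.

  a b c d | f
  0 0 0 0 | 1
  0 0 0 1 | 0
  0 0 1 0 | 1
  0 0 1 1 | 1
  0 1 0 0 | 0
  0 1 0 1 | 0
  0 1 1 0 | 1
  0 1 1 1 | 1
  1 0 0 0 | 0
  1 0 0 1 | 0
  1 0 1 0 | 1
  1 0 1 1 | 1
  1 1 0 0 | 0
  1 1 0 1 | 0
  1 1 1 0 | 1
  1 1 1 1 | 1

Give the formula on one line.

  ~d = 1010101010101010
  ~a = 1111111100000000
  (b | c) = 0011111100111111
  (~a | (b | c)) = 1111111100111111
  ~b = 1111000011110000
  ((~a | (b | c)) & ~b) = 1111000000110000
  (((~a | (b | c)) & ~b) | c) = 1111001100110011
  (~d & (((~a | (b | c)) & ~b) | c)) = 1010001000100010
  (c | (~d & (((~a | (b | c)) & ~b) | c))) = 1011001100110011

(c | (~d & (((~a | (b | c)) & ~b) | c)))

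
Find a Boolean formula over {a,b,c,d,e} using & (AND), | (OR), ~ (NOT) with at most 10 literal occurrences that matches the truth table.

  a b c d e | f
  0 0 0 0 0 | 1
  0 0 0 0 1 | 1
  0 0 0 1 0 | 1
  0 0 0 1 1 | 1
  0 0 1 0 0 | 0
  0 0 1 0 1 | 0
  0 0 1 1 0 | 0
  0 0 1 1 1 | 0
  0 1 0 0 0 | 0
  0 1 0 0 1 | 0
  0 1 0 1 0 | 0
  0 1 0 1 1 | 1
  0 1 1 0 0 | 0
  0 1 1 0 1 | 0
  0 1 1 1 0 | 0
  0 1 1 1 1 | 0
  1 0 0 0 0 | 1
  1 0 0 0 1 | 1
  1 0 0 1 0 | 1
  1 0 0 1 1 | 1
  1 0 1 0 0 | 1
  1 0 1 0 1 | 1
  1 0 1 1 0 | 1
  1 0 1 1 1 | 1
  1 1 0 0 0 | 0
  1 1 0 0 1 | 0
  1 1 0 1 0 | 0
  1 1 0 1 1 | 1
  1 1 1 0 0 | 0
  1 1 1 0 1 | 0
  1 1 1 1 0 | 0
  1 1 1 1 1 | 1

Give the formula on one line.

  ~b = 11111111000000001111111100000000
  (~b | d) = 11111111001100111111111100110011
  ~e = 10101010101010101010101010101010
  (b & ~e) = 00000000101010100000000010101010
  ((b & ~e) | a) = 00000000101010101111111111111111
  ~c = 11110000111100001111000011110000
  ~a = 11111111111111110000000000000000
  (~c & ~a) = 11110000111100000000000000000000
  (((b & ~e) | a) | (~c & ~a)) = 11110000111110101111111111111111
  ((~b | d) & (((b & ~e) | a) | (~c & ~a))) = 11110000001100101111111100110011
  (e | ~b) = 11111111010101011111111101010101
  (((~b | d) & (((b & ~e) | a) | (~c & ~a))) & (e | ~b)) = 11110000000100001111111100010001

(((~b | d) & (((b & ~e) | a) | (~c & ~a))) & (e | ~b))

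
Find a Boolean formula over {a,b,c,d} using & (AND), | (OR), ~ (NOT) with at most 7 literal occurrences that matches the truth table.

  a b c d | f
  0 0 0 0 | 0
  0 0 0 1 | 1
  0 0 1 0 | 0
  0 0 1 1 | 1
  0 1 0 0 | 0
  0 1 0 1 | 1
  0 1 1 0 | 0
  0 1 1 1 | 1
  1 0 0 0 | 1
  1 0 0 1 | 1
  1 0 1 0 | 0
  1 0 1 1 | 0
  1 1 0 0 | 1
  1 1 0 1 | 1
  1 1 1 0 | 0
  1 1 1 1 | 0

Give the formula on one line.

  ~c = 1100110011001100
  ~a = 1111111100000000
  (~c | ~a) = 1111111111001100
  (d | a) = 0101010111111111
  ((~c | ~a) & (d | a)) = 0101010111001100

((~c | ~a) & (d | a))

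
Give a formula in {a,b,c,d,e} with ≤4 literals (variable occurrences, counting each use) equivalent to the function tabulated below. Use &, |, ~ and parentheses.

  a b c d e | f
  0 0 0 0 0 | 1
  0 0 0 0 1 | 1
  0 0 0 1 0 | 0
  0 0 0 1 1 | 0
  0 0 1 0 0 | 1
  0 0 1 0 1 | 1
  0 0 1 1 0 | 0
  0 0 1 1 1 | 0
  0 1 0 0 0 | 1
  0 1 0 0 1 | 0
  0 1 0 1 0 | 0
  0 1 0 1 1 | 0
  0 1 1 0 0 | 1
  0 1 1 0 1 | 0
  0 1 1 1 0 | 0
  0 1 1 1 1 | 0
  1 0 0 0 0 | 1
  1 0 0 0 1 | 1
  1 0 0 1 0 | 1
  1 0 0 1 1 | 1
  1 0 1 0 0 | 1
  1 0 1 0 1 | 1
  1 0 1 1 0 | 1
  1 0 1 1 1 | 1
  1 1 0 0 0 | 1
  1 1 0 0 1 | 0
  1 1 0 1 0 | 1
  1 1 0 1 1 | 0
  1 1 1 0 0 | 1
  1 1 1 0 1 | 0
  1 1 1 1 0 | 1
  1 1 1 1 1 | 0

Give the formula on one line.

  ~d = 11001100110011001100110011001100
  (~d | a) = 11001100110011001111111111111111
  ~e = 10101010101010101010101010101010
  ~b = 11111111000000001111111100000000
  (~e | ~b) = 11111111101010101111111110101010
  ((~d | a) & (~e | ~b)) = 11001100100010001111111110101010

((~d | a) & (~e | ~b))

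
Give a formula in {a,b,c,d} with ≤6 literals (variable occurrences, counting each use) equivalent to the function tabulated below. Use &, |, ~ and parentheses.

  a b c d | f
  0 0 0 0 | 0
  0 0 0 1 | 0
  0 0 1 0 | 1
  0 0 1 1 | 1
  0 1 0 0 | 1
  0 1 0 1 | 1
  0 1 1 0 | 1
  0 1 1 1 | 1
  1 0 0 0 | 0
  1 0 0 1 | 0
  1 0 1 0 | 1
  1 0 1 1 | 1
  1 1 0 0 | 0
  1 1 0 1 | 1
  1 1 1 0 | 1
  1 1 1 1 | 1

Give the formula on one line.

((b & (((~a & b) & ~d) | d)) | c)

  ~a = 1111111100000000
  (~a & b) = 0000111100000000
  ~d = 1010101010101010
  ((~a & b) & ~d) = 0000101000000000
  (((~a & b) & ~d) | d) = 0101111101010101
  (b & (((~a & b) & ~d) | d)) = 0000111100000101
  ((b & (((~a & b) & ~d) | d)) | c) = 0011111100110111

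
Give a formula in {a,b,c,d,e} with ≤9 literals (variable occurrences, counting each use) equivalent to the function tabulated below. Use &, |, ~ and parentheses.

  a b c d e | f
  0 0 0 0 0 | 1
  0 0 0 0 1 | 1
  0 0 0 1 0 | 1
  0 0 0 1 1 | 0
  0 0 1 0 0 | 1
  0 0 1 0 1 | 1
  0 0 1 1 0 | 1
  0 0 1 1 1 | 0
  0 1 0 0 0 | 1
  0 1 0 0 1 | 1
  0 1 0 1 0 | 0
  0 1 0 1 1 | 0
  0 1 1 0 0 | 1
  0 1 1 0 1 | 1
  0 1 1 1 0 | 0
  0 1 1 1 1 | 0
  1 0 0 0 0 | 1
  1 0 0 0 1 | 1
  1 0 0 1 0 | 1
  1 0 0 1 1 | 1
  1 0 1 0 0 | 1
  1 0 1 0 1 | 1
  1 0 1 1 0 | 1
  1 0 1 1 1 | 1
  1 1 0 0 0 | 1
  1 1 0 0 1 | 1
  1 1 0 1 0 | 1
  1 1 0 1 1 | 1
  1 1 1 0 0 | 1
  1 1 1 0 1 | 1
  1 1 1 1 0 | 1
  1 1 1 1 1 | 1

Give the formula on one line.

  ~b = 11111111000000001111111100000000
  (d | b) = 00110011111111110011001111111111
  (a & (d | b)) = 00000000000000000011001111111111
  (~b | (a & (d | b))) = 11111111000000001111111111111111
  (d & (~b | (a & (d | b)))) = 00110011000000000011001100110011
  ~e = 10101010101010101010101010101010
  ~d = 11001100110011001100110011001100
  (a | ~d) = 11001100110011001111111111111111
  (~e | (a | ~d)) = 11101110111011101111111111111111
  ((d & (~b | (a & (d | b)))) & (~e | (a | ~d))) = 00100010000000000011001100110011
  (((d & (~b | (a & (d | b)))) & (~e | (a | ~d))) | ~d) = 11101110110011001111111111111111

(((d & (~b | (a & (d | b)))) & (~e | (a | ~d))) | ~d)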